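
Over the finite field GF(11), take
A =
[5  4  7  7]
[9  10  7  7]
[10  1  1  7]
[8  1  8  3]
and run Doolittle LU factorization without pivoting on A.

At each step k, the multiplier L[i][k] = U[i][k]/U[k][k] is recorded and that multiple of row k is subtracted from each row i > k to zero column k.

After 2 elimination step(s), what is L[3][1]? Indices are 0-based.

[col 0] pivot 5
  R1 -= 4*R0 → (0, 5, 1, 1)  (L[1][0] := 4)
  R2 -= 2*R0 → (0, 4, 9, 4)  (L[2][0] := 2)
  R3 -= 6*R0 → (0, 10, 10, 5)  (L[3][0] := 6)
[col 1] pivot 5
  R2 -= 3*R1 → (0, 0, 6, 1)  (L[2][1] := 3)
  R3 -= 2*R1 → (0, 0, 8, 3)  (L[3][1] := 2)

L[3][1] = 2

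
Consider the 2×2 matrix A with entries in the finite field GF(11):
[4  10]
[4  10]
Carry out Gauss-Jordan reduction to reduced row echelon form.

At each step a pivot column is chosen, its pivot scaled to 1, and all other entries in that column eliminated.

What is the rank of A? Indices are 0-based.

[1] R0 /= 4  ⇒  (1, 8)
     R1 -= 4·R0  ⇒  (0, 0)
column 1 empty below row 1

rank = 1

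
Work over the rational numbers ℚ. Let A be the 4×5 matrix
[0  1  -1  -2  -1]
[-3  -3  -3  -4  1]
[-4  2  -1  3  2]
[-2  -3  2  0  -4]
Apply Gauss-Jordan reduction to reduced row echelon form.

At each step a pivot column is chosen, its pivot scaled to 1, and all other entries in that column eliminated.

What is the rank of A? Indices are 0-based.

step 1: exchange rows 0,1
step 1: normalize row 0 (÷-3) = (1, 1, 1, 4/3, -1/3)
  row 2: subtract -4×row0 = (0, 6, 3, 25/3, 2/3)
  row 3: subtract -2×row0 = (0, -1, 4, 8/3, -14/3)
step 2: normalize row 1 (÷1) = (0, 1, -1, -2, -1)
  row 0: subtract 1×row1 = (1, 0, 2, 10/3, 2/3)
  row 2: subtract 6×row1 = (0, 0, 9, 61/3, 20/3)
  row 3: subtract -1×row1 = (0, 0, 3, 2/3, -17/3)
step 3: normalize row 2 (÷9) = (0, 0, 1, 61/27, 20/27)
  row 0: subtract 2×row2 = (1, 0, 0, -32/27, -22/27)
  row 1: subtract -1×row2 = (0, 1, 0, 7/27, -7/27)
  row 3: subtract 3×row2 = (0, 0, 0, -55/9, -71/9)
step 4: normalize row 3 (÷-55/9) = (0, 0, 0, 1, 71/55)
  row 0: subtract -32/27×row3 = (1, 0, 0, 0, 118/165)
  row 1: subtract 7/27×row3 = (0, 1, 0, 0, -98/165)
  row 2: subtract 61/27×row3 = (0, 0, 1, 0, -359/165)

rank = 4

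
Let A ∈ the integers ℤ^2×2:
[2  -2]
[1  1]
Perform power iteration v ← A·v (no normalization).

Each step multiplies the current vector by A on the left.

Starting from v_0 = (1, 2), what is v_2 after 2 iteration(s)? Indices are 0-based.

v_0 = (1, 2).
v_1 = A·v_0 = (-2, 3).
v_2 = A·v_1 = (-10, 1).

v_2 = (-10, 1)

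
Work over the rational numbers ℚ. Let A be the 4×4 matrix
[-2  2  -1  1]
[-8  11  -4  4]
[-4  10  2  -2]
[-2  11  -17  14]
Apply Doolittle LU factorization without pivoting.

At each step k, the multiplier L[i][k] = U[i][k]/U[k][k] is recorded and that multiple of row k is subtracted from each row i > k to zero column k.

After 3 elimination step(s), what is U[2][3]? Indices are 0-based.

U[2][3] = -4

Step 1: pivot at (0,0) is -2.
  row1 ← row1 − (4)·row0  ⇒  L[1][0]=4, U row1=(0, 3, 0, 0)
  row2 ← row2 − (2)·row0  ⇒  L[2][0]=2, U row2=(0, 6, 4, -4)
  row3 ← row3 − (1)·row0  ⇒  L[3][0]=1, U row3=(0, 9, -16, 13)
Step 2: pivot at (1,1) is 3.
  row2 ← row2 − (2)·row1  ⇒  L[2][1]=2, U row2=(0, 0, 4, -4)
  row3 ← row3 − (3)·row1  ⇒  L[3][1]=3, U row3=(0, 0, -16, 13)
Step 3: pivot at (2,2) is 4.
  row3 ← row3 − (-4)·row2  ⇒  L[3][2]=-4, U row3=(0, 0, 0, -3)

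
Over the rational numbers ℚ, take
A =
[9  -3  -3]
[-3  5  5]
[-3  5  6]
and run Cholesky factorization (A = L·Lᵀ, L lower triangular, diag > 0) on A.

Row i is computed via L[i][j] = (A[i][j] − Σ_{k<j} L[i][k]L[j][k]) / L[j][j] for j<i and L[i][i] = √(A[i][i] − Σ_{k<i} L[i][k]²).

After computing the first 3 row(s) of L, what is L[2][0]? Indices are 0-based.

Step 1: L[0][0] = √(9) = 3.
  L[1][0] = (-3) / L[0][0] = -1.
Step 2: L[1][1] = √(4) = 2.
  L[2][0] = (-3) / L[0][0] = -1.
  L[2][1] = (4) / L[1][1] = 2.
Step 3: L[2][2] = √(1) = 1.

L[2][0] = -1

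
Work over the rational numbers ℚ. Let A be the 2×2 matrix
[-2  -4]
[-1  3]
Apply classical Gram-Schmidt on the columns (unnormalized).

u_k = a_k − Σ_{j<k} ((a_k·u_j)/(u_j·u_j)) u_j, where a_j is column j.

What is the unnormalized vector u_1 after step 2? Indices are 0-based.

Step 1: u_0 = a_0 = (-2, -1).
Step 2: u_1 = a_1 − (1)·u_0 = (-2, 4).

u_1 = (-2, 4)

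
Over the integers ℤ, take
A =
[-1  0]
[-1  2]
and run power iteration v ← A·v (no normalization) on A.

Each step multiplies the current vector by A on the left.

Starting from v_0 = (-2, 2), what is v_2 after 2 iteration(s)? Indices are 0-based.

v_2 = (-2, 10)

v_0 = (-2, 2).
v_1 = A·v_0 = (2, 6).
v_2 = A·v_1 = (-2, 10).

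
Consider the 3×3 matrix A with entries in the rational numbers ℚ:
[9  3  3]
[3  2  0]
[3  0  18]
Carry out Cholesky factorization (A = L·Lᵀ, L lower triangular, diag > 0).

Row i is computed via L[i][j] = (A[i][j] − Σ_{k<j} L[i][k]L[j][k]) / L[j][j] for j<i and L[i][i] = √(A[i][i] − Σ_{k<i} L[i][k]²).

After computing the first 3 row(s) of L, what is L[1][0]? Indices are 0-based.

Step 1: L[0][0] = √(9) = 3.
  L[1][0] = (3) / L[0][0] = 1.
Step 2: L[1][1] = √(1) = 1.
  L[2][0] = (3) / L[0][0] = 1.
  L[2][1] = (-1) / L[1][1] = -1.
Step 3: L[2][2] = √(16) = 4.

L[1][0] = 1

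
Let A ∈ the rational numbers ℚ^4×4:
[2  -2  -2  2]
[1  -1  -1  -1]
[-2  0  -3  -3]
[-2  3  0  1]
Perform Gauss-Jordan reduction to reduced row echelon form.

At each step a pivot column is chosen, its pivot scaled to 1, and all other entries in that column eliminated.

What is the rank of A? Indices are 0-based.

rank = 4

pivot(0,0)=2: scale R0 → (1, -1, -1, 1)
  clear (1,0): R1 −= (1)R0 → (0, 0, 0, -2)
  clear (2,0): R2 −= (-2)R0 → (0, -2, -5, -1)
  clear (3,0): R3 −= (-2)R0 → (0, 1, -2, 3)
pivot(1,1): swap R1↔R2
pivot(1,1)=-2: scale R1 → (0, 1, 5/2, 1/2)
  clear (0,1): R0 −= (-1)R1 → (1, 0, 3/2, 3/2)
  clear (3,1): R3 −= (1)R1 → (0, 0, -9/2, 5/2)
pivot(2,2): swap R2↔R3
pivot(2,2)=-9/2: scale R2 → (0, 0, 1, -5/9)
  clear (0,2): R0 −= (3/2)R2 → (1, 0, 0, 7/3)
  clear (1,2): R1 −= (5/2)R2 → (0, 1, 0, 17/9)
pivot(3,3)=-2: scale R3 → (0, 0, 0, 1)
  clear (0,3): R0 −= (7/3)R3 → (1, 0, 0, 0)
  clear (1,3): R1 −= (17/9)R3 → (0, 1, 0, 0)
  clear (2,3): R2 −= (-5/9)R3 → (0, 0, 1, 0)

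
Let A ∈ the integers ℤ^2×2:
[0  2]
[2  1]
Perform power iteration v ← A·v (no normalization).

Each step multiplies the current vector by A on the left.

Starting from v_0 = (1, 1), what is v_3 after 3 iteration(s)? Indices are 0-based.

v_3 = (14, 19)

v_0 = (1, 1).
v_1 = A·v_0 = (2, 3).
v_2 = A·v_1 = (6, 7).
v_3 = A·v_2 = (14, 19).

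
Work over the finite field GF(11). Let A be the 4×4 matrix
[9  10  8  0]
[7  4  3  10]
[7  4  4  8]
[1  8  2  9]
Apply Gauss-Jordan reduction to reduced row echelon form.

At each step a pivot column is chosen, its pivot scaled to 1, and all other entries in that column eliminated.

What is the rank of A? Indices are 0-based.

[1] R0 /= 9  ⇒  (1, 6, 7, 0)
     R1 -= 7·R0  ⇒  (0, 6, 9, 10)
     R2 -= 7·R0  ⇒  (0, 6, 10, 8)
     R3 -= 1·R0  ⇒  (0, 2, 6, 9)
[2] R1 /= 6  ⇒  (0, 1, 7, 9)
     R0 -= 6·R1  ⇒  (1, 0, 9, 1)
     R2 -= 6·R1  ⇒  (0, 0, 1, 9)
     R3 -= 2·R1  ⇒  (0, 0, 3, 2)
[3] R2 /= 1  ⇒  (0, 0, 1, 9)
     R0 -= 9·R2  ⇒  (1, 0, 0, 8)
     R1 -= 7·R2  ⇒  (0, 1, 0, 1)
     R3 -= 3·R2  ⇒  (0, 0, 0, 8)
[4] R3 /= 8  ⇒  (0, 0, 0, 1)
     R0 -= 8·R3  ⇒  (1, 0, 0, 0)
     R1 -= 1·R3  ⇒  (0, 1, 0, 0)
     R2 -= 9·R3  ⇒  (0, 0, 1, 0)

rank = 4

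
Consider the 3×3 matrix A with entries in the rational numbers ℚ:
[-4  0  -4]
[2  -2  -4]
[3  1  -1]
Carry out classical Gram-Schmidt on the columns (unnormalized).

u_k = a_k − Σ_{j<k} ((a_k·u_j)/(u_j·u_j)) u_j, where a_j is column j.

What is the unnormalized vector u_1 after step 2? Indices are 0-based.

u_1 = (-4/29, -56/29, 32/29)

Step 1: u_0 = a_0 = (-4, 2, 3).
Step 2: u_1 = a_1 − (-1/29)·u_0 = (-4/29, -56/29, 32/29).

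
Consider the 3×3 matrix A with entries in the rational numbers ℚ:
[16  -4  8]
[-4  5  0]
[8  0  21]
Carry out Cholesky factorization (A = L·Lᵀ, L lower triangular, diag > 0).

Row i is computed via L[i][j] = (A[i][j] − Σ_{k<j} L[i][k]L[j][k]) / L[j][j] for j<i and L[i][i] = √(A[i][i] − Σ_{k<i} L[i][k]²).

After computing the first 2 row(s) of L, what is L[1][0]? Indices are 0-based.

Step 1: L[0][0] = √(16) = 4.
  L[1][0] = (-4) / L[0][0] = -1.
Step 2: L[1][1] = √(4) = 2.

L[1][0] = -1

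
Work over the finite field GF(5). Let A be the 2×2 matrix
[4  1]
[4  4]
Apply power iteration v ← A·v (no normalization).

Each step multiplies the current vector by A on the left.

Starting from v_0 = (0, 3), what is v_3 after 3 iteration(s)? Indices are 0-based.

v_0 = (0, 3).
v_1 = A·v_0 = (3, 2).
v_2 = A·v_1 = (4, 0).
v_3 = A·v_2 = (1, 1).

v_3 = (1, 1)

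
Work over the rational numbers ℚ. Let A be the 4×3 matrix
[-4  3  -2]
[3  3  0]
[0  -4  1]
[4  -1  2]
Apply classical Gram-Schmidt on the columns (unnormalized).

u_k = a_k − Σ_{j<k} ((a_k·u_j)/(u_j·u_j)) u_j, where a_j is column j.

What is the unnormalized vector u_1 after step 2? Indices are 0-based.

Step 1: u_0 = a_0 = (-4, 3, 0, 4).
Step 2: u_1 = a_1 − (-7/41)·u_0 = (95/41, 144/41, -4, -13/41).

u_1 = (95/41, 144/41, -4, -13/41)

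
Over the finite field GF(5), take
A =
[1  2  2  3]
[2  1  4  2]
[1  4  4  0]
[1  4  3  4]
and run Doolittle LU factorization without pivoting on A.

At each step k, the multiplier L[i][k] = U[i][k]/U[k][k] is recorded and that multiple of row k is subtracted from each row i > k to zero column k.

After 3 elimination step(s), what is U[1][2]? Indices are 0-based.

[col 0] pivot 1
  R1 -= 2*R0 → (0, 2, 0, 1)  (L[1][0] := 2)
  R2 -= 1*R0 → (0, 2, 2, 2)  (L[2][0] := 1)
  R3 -= 1*R0 → (0, 2, 1, 1)  (L[3][0] := 1)
[col 1] pivot 2
  R2 -= 1*R1 → (0, 0, 2, 1)  (L[2][1] := 1)
  R3 -= 1*R1 → (0, 0, 1, 0)  (L[3][1] := 1)
[col 2] pivot 2
  R3 -= 3*R2 → (0, 0, 0, 2)  (L[3][2] := 3)

U[1][2] = 0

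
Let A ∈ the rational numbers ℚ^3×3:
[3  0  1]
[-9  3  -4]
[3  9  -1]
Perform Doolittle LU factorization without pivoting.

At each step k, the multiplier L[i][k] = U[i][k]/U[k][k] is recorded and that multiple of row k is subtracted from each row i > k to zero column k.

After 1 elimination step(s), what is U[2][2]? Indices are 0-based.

U[2][2] = -2

k=0: U[0][0]=3
  eliminate (1,0): mult=-3, new row 1: (0, 3, -1); set L[1][0]=-3
  eliminate (2,0): mult=1, new row 2: (0, 9, -2); set L[2][0]=1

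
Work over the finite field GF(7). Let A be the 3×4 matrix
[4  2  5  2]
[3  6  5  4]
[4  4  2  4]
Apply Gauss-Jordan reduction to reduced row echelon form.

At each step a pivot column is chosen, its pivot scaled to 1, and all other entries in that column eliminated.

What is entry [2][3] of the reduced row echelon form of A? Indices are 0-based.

M[2][3] = 5

pivot(0,0)=4: scale R0 → (1, 4, 3, 4)
  clear (1,0): R1 −= (3)R0 → (0, 1, 3, 6)
  clear (2,0): R2 −= (4)R0 → (0, 2, 4, 2)
pivot(1,1)=1: scale R1 → (0, 1, 3, 6)
  clear (0,1): R0 −= (4)R1 → (1, 0, 5, 1)
  clear (2,1): R2 −= (2)R1 → (0, 0, 5, 4)
pivot(2,2)=5: scale R2 → (0, 0, 1, 5)
  clear (0,2): R0 −= (5)R2 → (1, 0, 0, 4)
  clear (1,2): R1 −= (3)R2 → (0, 1, 0, 5)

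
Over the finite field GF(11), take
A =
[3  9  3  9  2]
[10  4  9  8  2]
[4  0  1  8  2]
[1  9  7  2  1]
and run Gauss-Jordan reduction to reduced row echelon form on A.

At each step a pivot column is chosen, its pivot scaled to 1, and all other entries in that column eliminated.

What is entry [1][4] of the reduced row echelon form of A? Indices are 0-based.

M[1][4] = 6

step 1: normalize row 0 (÷3) = (1, 3, 1, 3, 8)
  row 1: subtract 10×row0 = (0, 7, 10, 0, 10)
  row 2: subtract 4×row0 = (0, 10, 8, 7, 3)
  row 3: subtract 1×row0 = (0, 6, 6, 10, 4)
step 2: normalize row 1 (÷7) = (0, 1, 3, 0, 3)
  row 0: subtract 3×row1 = (1, 0, 3, 3, 10)
  row 2: subtract 10×row1 = (0, 0, 0, 7, 6)
  row 3: subtract 6×row1 = (0, 0, 10, 10, 8)
step 3: exchange rows 2,3
step 3: normalize row 2 (÷10) = (0, 0, 1, 1, 3)
  row 0: subtract 3×row2 = (1, 0, 0, 0, 1)
  row 1: subtract 3×row2 = (0, 1, 0, 8, 5)
step 4: normalize row 3 (÷7) = (0, 0, 0, 1, 4)
  row 1: subtract 8×row3 = (0, 1, 0, 0, 6)
  row 2: subtract 1×row3 = (0, 0, 1, 0, 10)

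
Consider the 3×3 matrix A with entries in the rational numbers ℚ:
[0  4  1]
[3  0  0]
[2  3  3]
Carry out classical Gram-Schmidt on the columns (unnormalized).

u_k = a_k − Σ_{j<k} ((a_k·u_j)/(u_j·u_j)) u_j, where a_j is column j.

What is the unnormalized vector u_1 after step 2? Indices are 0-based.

Step 1: u_0 = a_0 = (0, 3, 2).
Step 2: u_1 = a_1 − (6/13)·u_0 = (4, -18/13, 27/13).

u_1 = (4, -18/13, 27/13)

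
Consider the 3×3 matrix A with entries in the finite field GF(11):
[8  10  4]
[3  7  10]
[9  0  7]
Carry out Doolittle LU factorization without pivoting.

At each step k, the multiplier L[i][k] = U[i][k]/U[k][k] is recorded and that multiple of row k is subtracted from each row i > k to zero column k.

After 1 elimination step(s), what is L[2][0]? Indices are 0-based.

Step 1: pivot at (0,0) is 8.
  row1 ← row1 − (10)·row0  ⇒  L[1][0]=10, U row1=(0, 6, 3)
  row2 ← row2 − (8)·row0  ⇒  L[2][0]=8, U row2=(0, 8, 8)

L[2][0] = 8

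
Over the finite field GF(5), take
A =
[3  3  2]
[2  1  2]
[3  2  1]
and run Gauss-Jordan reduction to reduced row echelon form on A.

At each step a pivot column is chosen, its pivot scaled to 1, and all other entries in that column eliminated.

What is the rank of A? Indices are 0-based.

rank = 2

[1] R0 /= 3  ⇒  (1, 1, 4)
     R1 -= 2·R0  ⇒  (0, 4, 4)
     R2 -= 3·R0  ⇒  (0, 4, 4)
[2] R1 /= 4  ⇒  (0, 1, 1)
     R0 -= 1·R1  ⇒  (1, 0, 3)
     R2 -= 4·R1  ⇒  (0, 0, 0)
column 2 empty below row 2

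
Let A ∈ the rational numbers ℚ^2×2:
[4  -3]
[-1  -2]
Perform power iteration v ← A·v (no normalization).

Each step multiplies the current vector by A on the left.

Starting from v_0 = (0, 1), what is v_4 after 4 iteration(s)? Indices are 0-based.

v_4 = (-156, 61)

v_0 = (0, 1).
v_1 = A·v_0 = (-3, -2).
v_2 = A·v_1 = (-6, 7).
v_3 = A·v_2 = (-45, -8).
v_4 = A·v_3 = (-156, 61).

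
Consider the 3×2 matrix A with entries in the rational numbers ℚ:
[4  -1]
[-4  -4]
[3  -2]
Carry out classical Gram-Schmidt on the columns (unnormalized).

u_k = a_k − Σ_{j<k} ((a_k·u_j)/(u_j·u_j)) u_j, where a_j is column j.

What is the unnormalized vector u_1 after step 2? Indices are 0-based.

Step 1: u_0 = a_0 = (4, -4, 3).
Step 2: u_1 = a_1 − (6/41)·u_0 = (-65/41, -140/41, -100/41).

u_1 = (-65/41, -140/41, -100/41)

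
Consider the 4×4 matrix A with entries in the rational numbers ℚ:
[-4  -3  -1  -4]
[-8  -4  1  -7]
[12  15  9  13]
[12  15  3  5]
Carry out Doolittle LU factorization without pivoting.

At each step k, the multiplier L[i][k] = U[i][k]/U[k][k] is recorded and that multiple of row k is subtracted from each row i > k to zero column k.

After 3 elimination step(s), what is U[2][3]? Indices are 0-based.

Step 1: pivot at (0,0) is -4.
  row1 ← row1 − (2)·row0  ⇒  L[1][0]=2, U row1=(0, 2, 3, 1)
  row2 ← row2 − (-3)·row0  ⇒  L[2][0]=-3, U row2=(0, 6, 6, 1)
  row3 ← row3 − (-3)·row0  ⇒  L[3][0]=-3, U row3=(0, 6, 0, -7)
Step 2: pivot at (1,1) is 2.
  row2 ← row2 − (3)·row1  ⇒  L[2][1]=3, U row2=(0, 0, -3, -2)
  row3 ← row3 − (3)·row1  ⇒  L[3][1]=3, U row3=(0, 0, -9, -10)
Step 3: pivot at (2,2) is -3.
  row3 ← row3 − (3)·row2  ⇒  L[3][2]=3, U row3=(0, 0, 0, -4)

U[2][3] = -2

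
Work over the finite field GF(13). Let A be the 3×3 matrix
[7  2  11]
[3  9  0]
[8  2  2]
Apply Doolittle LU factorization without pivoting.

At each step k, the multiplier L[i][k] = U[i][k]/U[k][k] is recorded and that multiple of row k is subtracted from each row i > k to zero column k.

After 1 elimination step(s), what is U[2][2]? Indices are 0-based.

U[2][2] = 8

[col 0] pivot 7
  R1 -= 6*R0 → (0, 10, 12)  (L[1][0] := 6)
  R2 -= 3*R0 → (0, 9, 8)  (L[2][0] := 3)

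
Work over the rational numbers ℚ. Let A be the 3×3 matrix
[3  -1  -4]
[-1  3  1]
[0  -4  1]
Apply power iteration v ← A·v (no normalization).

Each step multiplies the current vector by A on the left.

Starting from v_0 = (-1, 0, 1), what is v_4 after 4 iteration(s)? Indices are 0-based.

v_0 = (-1, 0, 1).
v_1 = A·v_0 = (-7, 2, 1).
v_2 = A·v_1 = (-27, 14, -7).
v_3 = A·v_2 = (-67, 62, -63).
v_4 = A·v_3 = (-11, 190, -311).

v_4 = (-11, 190, -311)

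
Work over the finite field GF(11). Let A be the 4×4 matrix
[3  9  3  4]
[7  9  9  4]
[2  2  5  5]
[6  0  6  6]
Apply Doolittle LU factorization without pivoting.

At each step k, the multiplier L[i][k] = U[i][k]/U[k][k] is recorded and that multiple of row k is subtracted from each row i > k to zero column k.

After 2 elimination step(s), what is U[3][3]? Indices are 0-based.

k=0: U[0][0]=3
  eliminate (1,0): mult=6, new row 1: (0, 10, 2, 2); set L[1][0]=6
  eliminate (2,0): mult=8, new row 2: (0, 7, 3, 6); set L[2][0]=8
  eliminate (3,0): mult=2, new row 3: (0, 4, 0, 9); set L[3][0]=2
k=1: U[1][1]=10
  eliminate (2,1): mult=4, new row 2: (0, 0, 6, 9); set L[2][1]=4
  eliminate (3,1): mult=7, new row 3: (0, 0, 8, 6); set L[3][1]=7

U[3][3] = 6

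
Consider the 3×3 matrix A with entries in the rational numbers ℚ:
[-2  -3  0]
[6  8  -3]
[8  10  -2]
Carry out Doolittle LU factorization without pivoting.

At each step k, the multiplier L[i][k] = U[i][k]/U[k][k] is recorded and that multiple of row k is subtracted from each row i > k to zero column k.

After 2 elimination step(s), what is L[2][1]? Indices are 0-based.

L[2][1] = 2

k=0: U[0][0]=-2
  eliminate (1,0): mult=-3, new row 1: (0, -1, -3); set L[1][0]=-3
  eliminate (2,0): mult=-4, new row 2: (0, -2, -2); set L[2][0]=-4
k=1: U[1][1]=-1
  eliminate (2,1): mult=2, new row 2: (0, 0, 4); set L[2][1]=2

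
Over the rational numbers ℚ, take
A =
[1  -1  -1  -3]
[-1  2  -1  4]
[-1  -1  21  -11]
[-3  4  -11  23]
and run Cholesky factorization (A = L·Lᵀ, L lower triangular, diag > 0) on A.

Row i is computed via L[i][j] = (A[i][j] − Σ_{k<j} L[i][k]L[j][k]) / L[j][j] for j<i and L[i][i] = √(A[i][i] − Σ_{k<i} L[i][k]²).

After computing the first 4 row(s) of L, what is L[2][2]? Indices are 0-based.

L[2][2] = 4

Step 1: L[0][0] = √(1) = 1.
  L[1][0] = (-1) / L[0][0] = -1.
Step 2: L[1][1] = √(1) = 1.
  L[2][0] = (-1) / L[0][0] = -1.
  L[2][1] = (-2) / L[1][1] = -2.
Step 3: L[2][2] = √(16) = 4.
  L[3][0] = (-3) / L[0][0] = -3.
  L[3][1] = (1) / L[1][1] = 1.
  L[3][2] = (-12) / L[2][2] = -3.
Step 4: L[3][3] = √(4) = 2.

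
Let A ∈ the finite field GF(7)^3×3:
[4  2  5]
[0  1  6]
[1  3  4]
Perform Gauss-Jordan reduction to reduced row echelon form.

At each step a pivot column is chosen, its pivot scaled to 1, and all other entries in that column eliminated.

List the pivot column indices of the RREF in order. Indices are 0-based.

pivot(0,0)=4: scale R0 → (1, 4, 3)
  clear (2,0): R2 −= (1)R0 → (0, 6, 1)
pivot(1,1)=1: scale R1 → (0, 1, 6)
  clear (0,1): R0 −= (4)R1 → (1, 0, 0)
  clear (2,1): R2 −= (6)R1 → (0, 0, 0)
col 2: no nonzero at/below row 2; advance.

pivot columns: 0, 1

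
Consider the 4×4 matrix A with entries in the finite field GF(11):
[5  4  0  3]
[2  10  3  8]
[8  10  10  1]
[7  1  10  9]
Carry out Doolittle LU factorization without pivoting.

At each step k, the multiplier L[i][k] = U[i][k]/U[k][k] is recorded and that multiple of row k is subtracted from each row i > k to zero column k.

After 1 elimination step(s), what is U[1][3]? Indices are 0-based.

U[1][3] = 9

[col 0] pivot 5
  R1 -= 7*R0 → (0, 4, 3, 9)  (L[1][0] := 7)
  R2 -= 6*R0 → (0, 8, 10, 5)  (L[2][0] := 6)
  R3 -= 8*R0 → (0, 2, 10, 7)  (L[3][0] := 8)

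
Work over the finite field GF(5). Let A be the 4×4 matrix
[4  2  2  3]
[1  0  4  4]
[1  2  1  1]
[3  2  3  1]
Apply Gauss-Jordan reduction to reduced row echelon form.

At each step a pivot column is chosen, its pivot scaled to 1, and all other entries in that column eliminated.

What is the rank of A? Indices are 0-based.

[1] R0 /= 4  ⇒  (1, 3, 3, 2)
     R1 -= 1·R0  ⇒  (0, 2, 1, 2)
     R2 -= 1·R0  ⇒  (0, 4, 3, 4)
     R3 -= 3·R0  ⇒  (0, 3, 4, 0)
[2] R1 /= 2  ⇒  (0, 1, 3, 1)
     R0 -= 3·R1  ⇒  (1, 0, 4, 4)
     R2 -= 4·R1  ⇒  (0, 0, 1, 0)
     R3 -= 3·R1  ⇒  (0, 0, 0, 2)
[3] R2 /= 1  ⇒  (0, 0, 1, 0)
     R0 -= 4·R2  ⇒  (1, 0, 0, 4)
     R1 -= 3·R2  ⇒  (0, 1, 0, 1)
[4] R3 /= 2  ⇒  (0, 0, 0, 1)
     R0 -= 4·R3  ⇒  (1, 0, 0, 0)
     R1 -= 1·R3  ⇒  (0, 1, 0, 0)

rank = 4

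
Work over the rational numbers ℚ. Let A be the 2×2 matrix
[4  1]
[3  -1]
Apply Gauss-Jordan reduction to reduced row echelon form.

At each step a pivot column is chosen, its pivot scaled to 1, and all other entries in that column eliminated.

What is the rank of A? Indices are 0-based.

step 1: normalize row 0 (÷4) = (1, 1/4)
  row 1: subtract 3×row0 = (0, -7/4)
step 2: normalize row 1 (÷-7/4) = (0, 1)
  row 0: subtract 1/4×row1 = (1, 0)

rank = 2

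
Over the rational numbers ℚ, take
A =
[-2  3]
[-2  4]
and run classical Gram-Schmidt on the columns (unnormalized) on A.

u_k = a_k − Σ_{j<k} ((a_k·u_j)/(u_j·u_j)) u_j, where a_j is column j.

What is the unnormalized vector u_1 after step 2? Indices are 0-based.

Step 1: u_0 = a_0 = (-2, -2).
Step 2: u_1 = a_1 − (-7/4)·u_0 = (-1/2, 1/2).

u_1 = (-1/2, 1/2)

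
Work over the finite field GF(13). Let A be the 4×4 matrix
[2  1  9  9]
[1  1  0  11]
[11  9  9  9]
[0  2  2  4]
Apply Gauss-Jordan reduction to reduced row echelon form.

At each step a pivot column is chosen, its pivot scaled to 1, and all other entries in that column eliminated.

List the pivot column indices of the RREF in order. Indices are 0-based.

step 1: normalize row 0 (÷2) = (1, 7, 11, 11)
  row 1: subtract 1×row0 = (0, 7, 2, 0)
  row 2: subtract 11×row0 = (0, 10, 5, 5)
step 2: normalize row 1 (÷7) = (0, 1, 4, 0)
  row 0: subtract 7×row1 = (1, 0, 9, 11)
  row 2: subtract 10×row1 = (0, 0, 4, 5)
  row 3: subtract 2×row1 = (0, 0, 7, 4)
step 3: normalize row 2 (÷4) = (0, 0, 1, 11)
  row 0: subtract 9×row2 = (1, 0, 0, 3)
  row 1: subtract 4×row2 = (0, 1, 0, 8)
  row 3: subtract 7×row2 = (0, 0, 0, 5)
step 4: normalize row 3 (÷5) = (0, 0, 0, 1)
  row 0: subtract 3×row3 = (1, 0, 0, 0)
  row 1: subtract 8×row3 = (0, 1, 0, 0)
  row 2: subtract 11×row3 = (0, 0, 1, 0)

pivot columns: 0, 1, 2, 3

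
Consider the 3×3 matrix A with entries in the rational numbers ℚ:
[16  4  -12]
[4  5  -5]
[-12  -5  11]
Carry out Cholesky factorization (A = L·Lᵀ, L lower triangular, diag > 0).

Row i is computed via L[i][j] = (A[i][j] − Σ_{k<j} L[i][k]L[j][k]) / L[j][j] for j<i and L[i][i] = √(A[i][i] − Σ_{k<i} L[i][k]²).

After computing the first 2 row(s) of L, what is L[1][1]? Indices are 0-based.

L[1][1] = 2

Step 1: L[0][0] = √(16) = 4.
  L[1][0] = (4) / L[0][0] = 1.
Step 2: L[1][1] = √(4) = 2.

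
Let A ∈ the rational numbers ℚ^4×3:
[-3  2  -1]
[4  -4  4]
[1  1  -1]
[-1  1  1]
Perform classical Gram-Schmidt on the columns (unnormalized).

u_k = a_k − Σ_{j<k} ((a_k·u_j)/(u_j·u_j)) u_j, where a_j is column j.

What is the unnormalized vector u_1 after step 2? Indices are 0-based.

u_1 = (-4/9, -20/27, 49/27, 5/27)

Step 1: u_0 = a_0 = (-3, 4, 1, -1).
Step 2: u_1 = a_1 − (-22/27)·u_0 = (-4/9, -20/27, 49/27, 5/27).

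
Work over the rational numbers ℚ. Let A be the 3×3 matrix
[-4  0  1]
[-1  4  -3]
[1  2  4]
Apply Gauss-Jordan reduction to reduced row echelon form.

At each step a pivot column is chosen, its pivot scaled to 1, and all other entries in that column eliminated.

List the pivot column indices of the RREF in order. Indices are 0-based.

step 1: normalize row 0 (÷-4) = (1, 0, -1/4)
  row 1: subtract -1×row0 = (0, 4, -13/4)
  row 2: subtract 1×row0 = (0, 2, 17/4)
step 2: normalize row 1 (÷4) = (0, 1, -13/16)
  row 2: subtract 2×row1 = (0, 0, 47/8)
step 3: normalize row 2 (÷47/8) = (0, 0, 1)
  row 0: subtract -1/4×row2 = (1, 0, 0)
  row 1: subtract -13/16×row2 = (0, 1, 0)

pivot columns: 0, 1, 2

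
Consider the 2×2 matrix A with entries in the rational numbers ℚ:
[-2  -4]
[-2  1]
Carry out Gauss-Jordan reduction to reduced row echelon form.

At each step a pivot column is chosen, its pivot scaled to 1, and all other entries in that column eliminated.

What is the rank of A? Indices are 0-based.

step 1: normalize row 0 (÷-2) = (1, 2)
  row 1: subtract -2×row0 = (0, 5)
step 2: normalize row 1 (÷5) = (0, 1)
  row 0: subtract 2×row1 = (1, 0)

rank = 2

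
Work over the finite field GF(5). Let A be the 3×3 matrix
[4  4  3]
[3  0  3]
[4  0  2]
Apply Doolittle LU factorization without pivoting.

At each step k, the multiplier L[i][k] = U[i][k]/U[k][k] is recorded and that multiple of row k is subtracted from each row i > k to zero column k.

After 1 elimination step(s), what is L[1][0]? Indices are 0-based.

Step 1: pivot at (0,0) is 4.
  row1 ← row1 − (2)·row0  ⇒  L[1][0]=2, U row1=(0, 2, 2)
  row2 ← row2 − (1)·row0  ⇒  L[2][0]=1, U row2=(0, 1, 4)

L[1][0] = 2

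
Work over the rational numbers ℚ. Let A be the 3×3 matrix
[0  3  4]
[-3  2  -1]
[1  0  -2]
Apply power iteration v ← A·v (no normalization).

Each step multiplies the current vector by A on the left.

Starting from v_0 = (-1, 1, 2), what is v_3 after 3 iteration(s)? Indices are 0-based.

v_0 = (-1, 1, 2).
v_1 = A·v_0 = (11, 3, -5).
v_2 = A·v_1 = (-11, -22, 21).
v_3 = A·v_2 = (18, -32, -53).

v_3 = (18, -32, -53)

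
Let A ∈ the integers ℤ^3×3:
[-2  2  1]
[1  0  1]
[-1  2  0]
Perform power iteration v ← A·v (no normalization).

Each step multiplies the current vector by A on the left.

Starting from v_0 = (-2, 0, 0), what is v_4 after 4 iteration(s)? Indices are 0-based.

v_4 = (-62, 46, -60)

v_0 = (-2, 0, 0).
v_1 = A·v_0 = (4, -2, 2).
v_2 = A·v_1 = (-10, 6, -8).
v_3 = A·v_2 = (24, -18, 22).
v_4 = A·v_3 = (-62, 46, -60).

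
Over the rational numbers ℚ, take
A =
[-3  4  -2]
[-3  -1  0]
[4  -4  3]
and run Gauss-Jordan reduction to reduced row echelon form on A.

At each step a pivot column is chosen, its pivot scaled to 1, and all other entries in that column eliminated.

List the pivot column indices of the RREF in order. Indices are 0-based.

step 1: normalize row 0 (÷-3) = (1, -4/3, 2/3)
  row 1: subtract -3×row0 = (0, -5, 2)
  row 2: subtract 4×row0 = (0, 4/3, 1/3)
step 2: normalize row 1 (÷-5) = (0, 1, -2/5)
  row 0: subtract -4/3×row1 = (1, 0, 2/15)
  row 2: subtract 4/3×row1 = (0, 0, 13/15)
step 3: normalize row 2 (÷13/15) = (0, 0, 1)
  row 0: subtract 2/15×row2 = (1, 0, 0)
  row 1: subtract -2/5×row2 = (0, 1, 0)

pivot columns: 0, 1, 2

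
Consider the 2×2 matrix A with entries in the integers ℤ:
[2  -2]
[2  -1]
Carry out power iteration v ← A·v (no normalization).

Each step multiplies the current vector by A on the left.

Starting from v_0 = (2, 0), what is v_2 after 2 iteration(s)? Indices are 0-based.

v_0 = (2, 0).
v_1 = A·v_0 = (4, 4).
v_2 = A·v_1 = (0, 4).

v_2 = (0, 4)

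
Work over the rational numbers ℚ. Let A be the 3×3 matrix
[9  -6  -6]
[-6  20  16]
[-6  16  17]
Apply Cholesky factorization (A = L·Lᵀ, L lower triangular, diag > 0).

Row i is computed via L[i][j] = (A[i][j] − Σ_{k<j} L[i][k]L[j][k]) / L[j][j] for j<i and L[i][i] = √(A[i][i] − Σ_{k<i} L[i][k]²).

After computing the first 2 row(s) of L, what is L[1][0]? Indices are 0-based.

L[1][0] = -2

Step 1: L[0][0] = √(9) = 3.
  L[1][0] = (-6) / L[0][0] = -2.
Step 2: L[1][1] = √(16) = 4.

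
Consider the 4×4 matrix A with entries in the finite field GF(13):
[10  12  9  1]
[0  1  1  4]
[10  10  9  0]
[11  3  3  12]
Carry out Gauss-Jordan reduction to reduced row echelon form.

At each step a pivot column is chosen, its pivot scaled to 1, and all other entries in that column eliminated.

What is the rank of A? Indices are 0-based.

rank = 4

step 1: normalize row 0 (÷10) = (1, 9, 10, 4)
  row 2: subtract 10×row0 = (0, 11, 0, 12)
  row 3: subtract 11×row0 = (0, 8, 10, 7)
step 2: normalize row 1 (÷1) = (0, 1, 1, 4)
  row 0: subtract 9×row1 = (1, 0, 1, 7)
  row 2: subtract 11×row1 = (0, 0, 2, 7)
  row 3: subtract 8×row1 = (0, 0, 2, 1)
step 3: normalize row 2 (÷2) = (0, 0, 1, 10)
  row 0: subtract 1×row2 = (1, 0, 0, 10)
  row 1: subtract 1×row2 = (0, 1, 0, 7)
  row 3: subtract 2×row2 = (0, 0, 0, 7)
step 4: normalize row 3 (÷7) = (0, 0, 0, 1)
  row 0: subtract 10×row3 = (1, 0, 0, 0)
  row 1: subtract 7×row3 = (0, 1, 0, 0)
  row 2: subtract 10×row3 = (0, 0, 1, 0)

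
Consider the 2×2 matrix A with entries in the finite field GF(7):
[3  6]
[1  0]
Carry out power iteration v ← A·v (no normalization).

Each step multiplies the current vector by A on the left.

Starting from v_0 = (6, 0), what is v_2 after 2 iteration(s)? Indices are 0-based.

v_2 = (6, 4)

v_0 = (6, 0).
v_1 = A·v_0 = (4, 6).
v_2 = A·v_1 = (6, 4).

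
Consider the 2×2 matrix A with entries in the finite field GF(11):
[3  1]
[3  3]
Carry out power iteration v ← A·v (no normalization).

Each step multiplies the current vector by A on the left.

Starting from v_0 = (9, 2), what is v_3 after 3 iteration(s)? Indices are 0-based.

v_0 = (9, 2).
v_1 = A·v_0 = (7, 0).
v_2 = A·v_1 = (10, 10).
v_3 = A·v_2 = (7, 5).

v_3 = (7, 5)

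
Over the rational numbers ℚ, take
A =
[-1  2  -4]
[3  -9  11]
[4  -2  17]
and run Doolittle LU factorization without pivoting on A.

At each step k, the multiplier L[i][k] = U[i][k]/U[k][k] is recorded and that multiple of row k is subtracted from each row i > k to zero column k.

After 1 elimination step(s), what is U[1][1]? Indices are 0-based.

U[1][1] = -3

[col 0] pivot -1
  R1 -= -3*R0 → (0, -3, -1)  (L[1][0] := -3)
  R2 -= -4*R0 → (0, 6, 1)  (L[2][0] := -4)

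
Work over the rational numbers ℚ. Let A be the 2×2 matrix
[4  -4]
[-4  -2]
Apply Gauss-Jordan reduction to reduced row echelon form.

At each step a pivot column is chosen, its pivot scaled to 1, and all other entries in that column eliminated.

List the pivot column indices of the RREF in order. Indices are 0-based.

pivot columns: 0, 1

[1] R0 /= 4  ⇒  (1, -1)
     R1 -= -4·R0  ⇒  (0, -6)
[2] R1 /= -6  ⇒  (0, 1)
     R0 -= -1·R1  ⇒  (1, 0)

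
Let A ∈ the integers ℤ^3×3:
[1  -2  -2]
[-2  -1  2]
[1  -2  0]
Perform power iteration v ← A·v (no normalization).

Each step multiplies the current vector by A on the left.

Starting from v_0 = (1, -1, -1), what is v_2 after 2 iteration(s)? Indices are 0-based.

v_2 = (5, -1, 11)

v_0 = (1, -1, -1).
v_1 = A·v_0 = (5, -3, 3).
v_2 = A·v_1 = (5, -1, 11).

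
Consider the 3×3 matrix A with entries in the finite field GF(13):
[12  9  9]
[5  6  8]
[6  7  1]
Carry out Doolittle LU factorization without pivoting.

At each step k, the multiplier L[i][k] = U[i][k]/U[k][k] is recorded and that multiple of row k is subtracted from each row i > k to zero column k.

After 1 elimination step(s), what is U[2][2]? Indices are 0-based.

U[2][2] = 3

Step 1: pivot at (0,0) is 12.
  row1 ← row1 − (8)·row0  ⇒  L[1][0]=8, U row1=(0, 12, 1)
  row2 ← row2 − (7)·row0  ⇒  L[2][0]=7, U row2=(0, 9, 3)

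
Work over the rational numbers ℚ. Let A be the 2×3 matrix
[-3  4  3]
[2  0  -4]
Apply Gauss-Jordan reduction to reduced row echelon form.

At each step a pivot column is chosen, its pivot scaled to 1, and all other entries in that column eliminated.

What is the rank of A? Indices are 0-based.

step 1: normalize row 0 (÷-3) = (1, -4/3, -1)
  row 1: subtract 2×row0 = (0, 8/3, -2)
step 2: normalize row 1 (÷8/3) = (0, 1, -3/4)
  row 0: subtract -4/3×row1 = (1, 0, -2)

rank = 2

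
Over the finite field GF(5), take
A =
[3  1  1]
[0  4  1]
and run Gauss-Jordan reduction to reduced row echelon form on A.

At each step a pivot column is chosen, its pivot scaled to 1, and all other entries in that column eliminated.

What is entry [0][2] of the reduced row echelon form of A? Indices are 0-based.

M[0][2] = 4

pivot(0,0)=3: scale R0 → (1, 2, 2)
pivot(1,1)=4: scale R1 → (0, 1, 4)
  clear (0,1): R0 −= (2)R1 → (1, 0, 4)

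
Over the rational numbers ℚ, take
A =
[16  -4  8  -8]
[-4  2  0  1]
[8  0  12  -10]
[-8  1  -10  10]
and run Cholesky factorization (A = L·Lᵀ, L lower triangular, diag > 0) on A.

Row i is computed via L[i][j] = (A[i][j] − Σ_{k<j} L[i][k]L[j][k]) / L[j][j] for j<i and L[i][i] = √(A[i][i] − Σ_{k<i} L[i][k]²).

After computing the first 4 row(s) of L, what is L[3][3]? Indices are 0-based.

L[3][3] = 1

Step 1: L[0][0] = √(16) = 4.
  L[1][0] = (-4) / L[0][0] = -1.
Step 2: L[1][1] = √(1) = 1.
  L[2][0] = (8) / L[0][0] = 2.
  L[2][1] = (2) / L[1][1] = 2.
Step 3: L[2][2] = √(4) = 2.
  L[3][0] = (-8) / L[0][0] = -2.
  L[3][1] = (-1) / L[1][1] = -1.
  L[3][2] = (-4) / L[2][2] = -2.
Step 4: L[3][3] = √(1) = 1.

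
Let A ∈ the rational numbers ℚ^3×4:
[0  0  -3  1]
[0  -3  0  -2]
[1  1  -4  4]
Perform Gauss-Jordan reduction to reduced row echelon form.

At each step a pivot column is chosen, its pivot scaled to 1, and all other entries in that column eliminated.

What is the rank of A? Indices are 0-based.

rank = 3

step 1: exchange rows 0,2
step 1: normalize row 0 (÷1) = (1, 1, -4, 4)
step 2: normalize row 1 (÷-3) = (0, 1, 0, 2/3)
  row 0: subtract 1×row1 = (1, 0, -4, 10/3)
step 3: normalize row 2 (÷-3) = (0, 0, 1, -1/3)
  row 0: subtract -4×row2 = (1, 0, 0, 2)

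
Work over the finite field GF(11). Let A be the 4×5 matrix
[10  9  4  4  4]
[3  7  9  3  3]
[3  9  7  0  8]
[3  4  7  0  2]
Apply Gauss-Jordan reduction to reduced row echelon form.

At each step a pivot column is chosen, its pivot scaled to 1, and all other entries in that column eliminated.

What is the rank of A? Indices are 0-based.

rank = 4

pivot(0,0)=10: scale R0 → (1, 2, 7, 7, 7)
  clear (1,0): R1 −= (3)R0 → (0, 1, 10, 4, 4)
  clear (2,0): R2 −= (3)R0 → (0, 3, 8, 1, 9)
  clear (3,0): R3 −= (3)R0 → (0, 9, 8, 1, 3)
pivot(1,1)=1: scale R1 → (0, 1, 10, 4, 4)
  clear (0,1): R0 −= (2)R1 → (1, 0, 9, 10, 10)
  clear (2,1): R2 −= (3)R1 → (0, 0, 0, 0, 8)
  clear (3,1): R3 −= (9)R1 → (0, 0, 6, 9, 0)
pivot(2,2): swap R2↔R3
pivot(2,2)=6: scale R2 → (0, 0, 1, 7, 0)
  clear (0,2): R0 −= (9)R2 → (1, 0, 0, 2, 10)
  clear (1,2): R1 −= (10)R2 → (0, 1, 0, 0, 4)
col 3: no nonzero at/below row 3; advance.
pivot(3,4)=8: scale R3 → (0, 0, 0, 0, 1)
  clear (0,4): R0 −= (10)R3 → (1, 0, 0, 2, 0)
  clear (1,4): R1 −= (4)R3 → (0, 1, 0, 0, 0)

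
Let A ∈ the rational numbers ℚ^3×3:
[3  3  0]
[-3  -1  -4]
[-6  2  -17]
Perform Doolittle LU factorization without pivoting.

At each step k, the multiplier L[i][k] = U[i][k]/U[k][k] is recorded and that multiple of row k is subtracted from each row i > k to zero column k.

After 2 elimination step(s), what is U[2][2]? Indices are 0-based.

U[2][2] = -1

[col 0] pivot 3
  R1 -= -1*R0 → (0, 2, -4)  (L[1][0] := -1)
  R2 -= -2*R0 → (0, 8, -17)  (L[2][0] := -2)
[col 1] pivot 2
  R2 -= 4*R1 → (0, 0, -1)  (L[2][1] := 4)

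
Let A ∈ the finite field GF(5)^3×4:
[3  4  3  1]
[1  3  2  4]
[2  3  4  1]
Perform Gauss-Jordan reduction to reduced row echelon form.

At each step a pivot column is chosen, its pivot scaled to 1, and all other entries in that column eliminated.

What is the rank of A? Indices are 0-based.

pivot(0,0)=3: scale R0 → (1, 3, 1, 2)
  clear (1,0): R1 −= (1)R0 → (0, 0, 1, 2)
  clear (2,0): R2 −= (2)R0 → (0, 2, 2, 2)
pivot(1,1): swap R1↔R2
pivot(1,1)=2: scale R1 → (0, 1, 1, 1)
  clear (0,1): R0 −= (3)R1 → (1, 0, 3, 4)
pivot(2,2)=1: scale R2 → (0, 0, 1, 2)
  clear (0,2): R0 −= (3)R2 → (1, 0, 0, 3)
  clear (1,2): R1 −= (1)R2 → (0, 1, 0, 4)

rank = 3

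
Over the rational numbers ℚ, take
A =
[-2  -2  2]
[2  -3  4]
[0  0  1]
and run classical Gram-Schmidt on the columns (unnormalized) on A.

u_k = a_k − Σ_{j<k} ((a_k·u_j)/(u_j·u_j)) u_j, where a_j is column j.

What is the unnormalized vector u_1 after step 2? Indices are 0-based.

u_1 = (-5/2, -5/2, 0)

Step 1: u_0 = a_0 = (-2, 2, 0).
Step 2: u_1 = a_1 − (-1/4)·u_0 = (-5/2, -5/2, 0).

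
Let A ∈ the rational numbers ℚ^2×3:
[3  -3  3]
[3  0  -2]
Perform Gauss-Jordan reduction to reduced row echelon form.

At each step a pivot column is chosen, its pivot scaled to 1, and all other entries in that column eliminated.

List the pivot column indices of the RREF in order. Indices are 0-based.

[1] R0 /= 3  ⇒  (1, -1, 1)
     R1 -= 3·R0  ⇒  (0, 3, -5)
[2] R1 /= 3  ⇒  (0, 1, -5/3)
     R0 -= -1·R1  ⇒  (1, 0, -2/3)

pivot columns: 0, 1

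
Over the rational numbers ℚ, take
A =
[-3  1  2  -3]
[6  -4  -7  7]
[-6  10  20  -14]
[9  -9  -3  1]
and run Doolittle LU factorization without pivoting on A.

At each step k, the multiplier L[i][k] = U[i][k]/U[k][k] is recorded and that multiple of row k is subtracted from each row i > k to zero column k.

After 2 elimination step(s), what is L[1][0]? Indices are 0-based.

[col 0] pivot -3
  R1 -= -2*R0 → (0, -2, -3, 1)  (L[1][0] := -2)
  R2 -= 2*R0 → (0, 8, 16, -8)  (L[2][0] := 2)
  R3 -= -3*R0 → (0, -6, 3, -8)  (L[3][0] := -3)
[col 1] pivot -2
  R2 -= -4*R1 → (0, 0, 4, -4)  (L[2][1] := -4)
  R3 -= 3*R1 → (0, 0, 12, -11)  (L[3][1] := 3)

L[1][0] = -2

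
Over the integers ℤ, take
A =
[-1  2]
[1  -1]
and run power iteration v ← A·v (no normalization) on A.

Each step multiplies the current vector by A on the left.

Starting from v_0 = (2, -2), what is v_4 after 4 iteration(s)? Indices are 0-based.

v_4 = (82, -58)

v_0 = (2, -2).
v_1 = A·v_0 = (-6, 4).
v_2 = A·v_1 = (14, -10).
v_3 = A·v_2 = (-34, 24).
v_4 = A·v_3 = (82, -58).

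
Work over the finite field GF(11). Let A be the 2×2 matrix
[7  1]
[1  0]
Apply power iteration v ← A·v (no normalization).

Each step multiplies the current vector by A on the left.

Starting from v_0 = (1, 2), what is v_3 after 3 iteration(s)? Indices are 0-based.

v_3 = (6, 9)

v_0 = (1, 2).
v_1 = A·v_0 = (9, 1).
v_2 = A·v_1 = (9, 9).
v_3 = A·v_2 = (6, 9).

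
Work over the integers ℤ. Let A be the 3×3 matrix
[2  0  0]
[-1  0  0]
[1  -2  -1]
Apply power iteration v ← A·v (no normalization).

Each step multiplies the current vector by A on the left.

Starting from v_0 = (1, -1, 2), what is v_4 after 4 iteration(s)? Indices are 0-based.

v_0 = (1, -1, 2).
v_1 = A·v_0 = (2, -1, 1).
v_2 = A·v_1 = (4, -2, 3).
v_3 = A·v_2 = (8, -4, 5).
v_4 = A·v_3 = (16, -8, 11).

v_4 = (16, -8, 11)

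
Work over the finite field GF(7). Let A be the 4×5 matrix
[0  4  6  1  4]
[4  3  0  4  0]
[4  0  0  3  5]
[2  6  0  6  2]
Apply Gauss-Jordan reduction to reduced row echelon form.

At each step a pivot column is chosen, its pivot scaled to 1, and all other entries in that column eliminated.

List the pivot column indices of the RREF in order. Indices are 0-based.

pivot columns: 0, 1, 2, 3

pivot(0,0): swap R0↔R1
pivot(0,0)=4: scale R0 → (1, 6, 0, 1, 0)
  clear (2,0): R2 −= (4)R0 → (0, 4, 0, 6, 5)
  clear (3,0): R3 −= (2)R0 → (0, 1, 0, 4, 2)
pivot(1,1)=4: scale R1 → (0, 1, 5, 2, 1)
  clear (0,1): R0 −= (6)R1 → (1, 0, 5, 3, 1)
  clear (2,1): R2 −= (4)R1 → (0, 0, 1, 5, 1)
  clear (3,1): R3 −= (1)R1 → (0, 0, 2, 2, 1)
pivot(2,2)=1: scale R2 → (0, 0, 1, 5, 1)
  clear (0,2): R0 −= (5)R2 → (1, 0, 0, 6, 3)
  clear (1,2): R1 −= (5)R2 → (0, 1, 0, 5, 3)
  clear (3,2): R3 −= (2)R2 → (0, 0, 0, 6, 6)
pivot(3,3)=6: scale R3 → (0, 0, 0, 1, 1)
  clear (0,3): R0 −= (6)R3 → (1, 0, 0, 0, 4)
  clear (1,3): R1 −= (5)R3 → (0, 1, 0, 0, 5)
  clear (2,3): R2 −= (5)R3 → (0, 0, 1, 0, 3)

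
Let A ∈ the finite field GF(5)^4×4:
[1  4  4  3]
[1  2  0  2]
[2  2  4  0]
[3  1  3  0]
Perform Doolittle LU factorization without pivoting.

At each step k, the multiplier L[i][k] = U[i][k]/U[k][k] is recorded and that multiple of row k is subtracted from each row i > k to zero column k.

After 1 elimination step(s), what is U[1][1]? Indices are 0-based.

Step 1: pivot at (0,0) is 1.
  row1 ← row1 − (1)·row0  ⇒  L[1][0]=1, U row1=(0, 3, 1, 4)
  row2 ← row2 − (2)·row0  ⇒  L[2][0]=2, U row2=(0, 4, 1, 4)
  row3 ← row3 − (3)·row0  ⇒  L[3][0]=3, U row3=(0, 4, 1, 1)

U[1][1] = 3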